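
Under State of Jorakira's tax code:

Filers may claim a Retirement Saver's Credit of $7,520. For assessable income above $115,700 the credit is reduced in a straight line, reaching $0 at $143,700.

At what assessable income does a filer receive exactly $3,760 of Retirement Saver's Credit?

$3,760 is 3,760/7,520 of the full $7,520, so 3,760/7,520 of the $28,000 range has been used: income = $115,700 + $28,000 × 3,760/7,520 = $129,700.

$129,700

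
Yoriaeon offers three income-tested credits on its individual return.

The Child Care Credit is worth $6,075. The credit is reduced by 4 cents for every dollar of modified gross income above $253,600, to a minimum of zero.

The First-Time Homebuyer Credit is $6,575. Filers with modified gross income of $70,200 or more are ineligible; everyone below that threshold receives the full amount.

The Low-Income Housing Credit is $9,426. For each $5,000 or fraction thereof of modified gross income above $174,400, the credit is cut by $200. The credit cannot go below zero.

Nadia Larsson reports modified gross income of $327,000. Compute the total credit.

Child Care Credit: 4% of the $73,400 excess over $253,600 is $2,936; credit = $6,075 − $2,936 = $3,139.
First-Time Homebuyer Credit: $327,000 meets or exceeds the $70,200 cutoff, so the credit is $0.
Low-Income Housing Credit: income exceeds $174,400 by $152,600, which is 31 full-or-partial $5,000 increments; reduction = 31 × $200 = $6,200, leaving $3,226.
Total: $3,139 + $0 + $3,226 = $6,365.

$6,365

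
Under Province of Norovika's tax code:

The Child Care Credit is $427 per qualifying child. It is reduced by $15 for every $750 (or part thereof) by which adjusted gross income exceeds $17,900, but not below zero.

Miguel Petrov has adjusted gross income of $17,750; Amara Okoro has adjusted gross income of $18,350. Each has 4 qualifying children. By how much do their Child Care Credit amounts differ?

$15

Miguel ($17,750): Child Care Credit: base = 4 × $427 = $1,708. $17,750 is at or below the $17,900 threshold, so the full $1,708 applies.
Amara ($18,350): Child Care Credit: base = 4 × $427 = $1,708. income exceeds $17,900 by $450, which is 1 full-or-partial $750 increment; reduction = 1 × $15 = $15, leaving $1,693.
Difference: |$1,708 − $1,693| = $15.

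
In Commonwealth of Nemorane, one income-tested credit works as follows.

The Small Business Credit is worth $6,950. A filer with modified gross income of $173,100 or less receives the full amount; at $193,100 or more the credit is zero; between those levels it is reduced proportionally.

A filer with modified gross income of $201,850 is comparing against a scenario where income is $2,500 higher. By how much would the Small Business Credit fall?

$0

At $201,850 — $201,850 is at or above $193,100, so the credit is $0.
At $204,350 — $204,350 is at or above $193,100, so the credit is $0.
Lost: $0 − $0 = $0.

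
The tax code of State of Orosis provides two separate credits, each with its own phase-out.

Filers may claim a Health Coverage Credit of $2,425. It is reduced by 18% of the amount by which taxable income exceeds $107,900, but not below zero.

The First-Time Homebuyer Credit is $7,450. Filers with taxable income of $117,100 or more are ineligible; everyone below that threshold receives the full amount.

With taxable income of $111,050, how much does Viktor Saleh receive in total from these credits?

Health Coverage Credit: 18% of the $3,150 excess over $107,900 is $567; credit = $2,425 − $567 = $1,858.
First-Time Homebuyer Credit: $111,050 is below the $117,100 cutoff, so the full $7,450 applies.
Total: $1,858 + $7,450 = $9,308.

$9,308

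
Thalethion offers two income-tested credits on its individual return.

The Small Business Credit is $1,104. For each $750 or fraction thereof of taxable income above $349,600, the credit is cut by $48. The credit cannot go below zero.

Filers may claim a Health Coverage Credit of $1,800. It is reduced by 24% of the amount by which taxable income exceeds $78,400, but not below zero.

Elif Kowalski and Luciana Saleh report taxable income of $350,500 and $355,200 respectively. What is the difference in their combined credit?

Elif ($350,500): Small Business Credit: income exceeds $349,600 by $900, which is 2 full-or-partial $750 increments; reduction = 2 × $48 = $96, leaving $1,008. Health Coverage Credit: 24% of the $272,100 excess over $78,400 is $65,304 ≥ base, so the credit is $0. total $1,008 + $0 = $1,008
Luciana ($355,200): Small Business Credit: income exceeds $349,600 by $5,600, which is 8 full-or-partial $750 increments; reduction = 8 × $48 = $384, leaving $720. Health Coverage Credit: 24% of the $276,800 excess over $78,400 is $66,432 ≥ base, so the credit is $0. total $720 + $0 = $720
Difference: |$1,008 − $720| = $288.

$288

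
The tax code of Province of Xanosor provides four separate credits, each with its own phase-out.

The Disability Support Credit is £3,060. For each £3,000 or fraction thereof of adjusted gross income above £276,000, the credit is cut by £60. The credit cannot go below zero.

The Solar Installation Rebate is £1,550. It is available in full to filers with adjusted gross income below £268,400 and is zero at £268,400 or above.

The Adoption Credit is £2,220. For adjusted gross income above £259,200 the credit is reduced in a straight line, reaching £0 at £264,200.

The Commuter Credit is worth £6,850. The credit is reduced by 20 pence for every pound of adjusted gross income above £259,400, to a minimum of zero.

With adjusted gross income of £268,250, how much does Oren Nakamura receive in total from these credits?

Disability Support Credit: £268,250 is at or below the £276,000 threshold, so the full £3,060 applies.
Solar Installation Rebate: £268,250 is below the £268,400 cutoff, so the full £1,550 applies.
Adoption Credit: £268,250 is at or above £264,200, so the credit is £0.
Commuter Credit: 20% of the £8,850 excess over £259,400 is £1,770; credit = £6,850 − £1,770 = £5,080.
Total: £3,060 + £1,550 + £0 + £5,080 = £9,690.

£9,690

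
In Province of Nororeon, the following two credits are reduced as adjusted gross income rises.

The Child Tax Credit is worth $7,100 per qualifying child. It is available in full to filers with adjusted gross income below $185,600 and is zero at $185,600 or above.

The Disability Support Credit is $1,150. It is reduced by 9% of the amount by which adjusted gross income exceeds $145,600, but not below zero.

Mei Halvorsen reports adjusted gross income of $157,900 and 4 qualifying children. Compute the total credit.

Child Tax Credit: base = 4 × $7,100 = $28,400. $157,900 is below the $185,600 cutoff, so the full $28,400 applies.
Disability Support Credit: 9% of the $12,300 excess over $145,600 is $1,107; credit = $1,150 − $1,107 = $43.
Total: $28,400 + $43 = $28,443.

$28,443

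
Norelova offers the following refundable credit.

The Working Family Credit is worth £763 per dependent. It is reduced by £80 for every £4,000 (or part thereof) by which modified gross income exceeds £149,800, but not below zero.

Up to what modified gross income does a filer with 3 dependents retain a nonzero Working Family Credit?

£261,800

Full credit = 3 × £763 = £2,289.
After 28 increments the reduction is 28 × £80 = £2,240, leaving £49; one more increment wipes it out. Increment 28 ends at excess 28 × £4,000 = £112,000, so the highest qualifying income is £149,800 + £112,000 = £261,800.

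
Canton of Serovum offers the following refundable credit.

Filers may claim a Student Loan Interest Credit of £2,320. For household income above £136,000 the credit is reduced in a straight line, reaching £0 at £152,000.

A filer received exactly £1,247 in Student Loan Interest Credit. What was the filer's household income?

£143,400

£1,247 is 1,247/2,320 of the full £2,320, so 1,073/2,320 of the £16,000 range has been used: income = £136,000 + £16,000 × 1,073/2,320 = £143,400.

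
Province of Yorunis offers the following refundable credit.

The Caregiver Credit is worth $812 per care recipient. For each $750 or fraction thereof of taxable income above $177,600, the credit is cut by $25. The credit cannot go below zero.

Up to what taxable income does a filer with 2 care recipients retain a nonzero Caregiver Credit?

$225,600

Full credit = 2 × $812 = $1,624.
After 64 increments the reduction is 64 × $25 = $1,600, leaving $24; one more increment wipes it out. Increment 64 ends at excess 64 × $750 = $48,000, so the highest qualifying income is $177,600 + $48,000 = $225,600.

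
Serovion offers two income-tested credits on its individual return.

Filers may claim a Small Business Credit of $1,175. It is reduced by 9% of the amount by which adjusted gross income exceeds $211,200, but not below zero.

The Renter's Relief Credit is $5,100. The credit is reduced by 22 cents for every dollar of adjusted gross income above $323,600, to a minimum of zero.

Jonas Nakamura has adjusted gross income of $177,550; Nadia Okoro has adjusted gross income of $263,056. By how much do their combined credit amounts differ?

Jonas ($177,550): Small Business Credit: $177,550 is at or below the $211,200 threshold, so the full $1,175 applies. Renter's Relief Credit: $177,550 is at or below the $323,600 threshold, so the full $5,100 applies. total $1,175 + $5,100 = $6,275
Nadia ($263,056): Small Business Credit: 9% of the $51,856 excess over $211,200 is $4,667.04 ≥ base, so the credit is $0. Renter's Relief Credit: $263,056 is at or below the $323,600 threshold, so the full $5,100 applies. total $0 + $5,100 = $5,100
Difference: |$6,275 − $5,100| = $1,175.

$1,175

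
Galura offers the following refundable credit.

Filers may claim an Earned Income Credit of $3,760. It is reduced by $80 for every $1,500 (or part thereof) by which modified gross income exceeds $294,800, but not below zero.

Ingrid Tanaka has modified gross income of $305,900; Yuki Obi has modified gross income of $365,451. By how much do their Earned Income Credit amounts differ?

Ingrid ($305,900): Earned Income Credit: income exceeds $294,800 by $11,100, which is 8 full-or-partial $1,500 increments; reduction = 8 × $80 = $640, leaving $3,120.
Yuki ($365,451): Earned Income Credit: income exceeds $294,800 by $70,651 → 48 increments × $80 = $3,840 ≥ base, so the credit is $0.
Difference: |$3,120 − $0| = $3,120.

$3,120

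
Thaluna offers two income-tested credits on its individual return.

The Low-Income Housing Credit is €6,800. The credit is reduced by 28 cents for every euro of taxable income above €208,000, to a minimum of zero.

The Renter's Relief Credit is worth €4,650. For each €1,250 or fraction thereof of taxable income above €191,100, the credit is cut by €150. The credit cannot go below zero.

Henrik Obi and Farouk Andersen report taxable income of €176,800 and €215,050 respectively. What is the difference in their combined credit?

€4,974

Henrik (€176,800): Low-Income Housing Credit: €176,800 is at or below the €208,000 threshold, so the full €6,800 applies. Renter's Relief Credit: €176,800 is at or below the €191,100 threshold, so the full €4,650 applies. total €6,800 + €4,650 = €11,450
Farouk (€215,050): Low-Income Housing Credit: 28% of the €7,050 excess over €208,000 is €1,974; credit = €6,800 − €1,974 = €4,826. Renter's Relief Credit: income exceeds €191,100 by €23,950, which is 20 full-or-partial €1,250 increments; reduction = 20 × €150 = €3,000, leaving €1,650. total €4,826 + €1,650 = €6,476
Difference: |€11,450 − €6,476| = €4,974.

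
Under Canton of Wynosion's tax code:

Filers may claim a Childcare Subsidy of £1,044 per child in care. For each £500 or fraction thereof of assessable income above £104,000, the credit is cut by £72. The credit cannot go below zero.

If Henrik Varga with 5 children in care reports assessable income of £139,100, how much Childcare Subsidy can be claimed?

Childcare Subsidy: base = 5 × £1,044 = £5,220. income exceeds £104,000 by £35,100, which is 71 full-or-partial £500 increments; reduction = 71 × £72 = £5,112, leaving £108.

£108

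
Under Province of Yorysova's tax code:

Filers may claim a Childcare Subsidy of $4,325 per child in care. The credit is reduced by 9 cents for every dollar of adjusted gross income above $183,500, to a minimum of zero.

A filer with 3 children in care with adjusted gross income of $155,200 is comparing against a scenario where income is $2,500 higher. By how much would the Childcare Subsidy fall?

$0

At $155,200 — base = 3 × $4,325 = $12,975. $155,200 is at or below the $183,500 threshold, so the full $12,975 applies.
At $157,700 — base = 3 × $4,325 = $12,975. $157,700 is at or below the $183,500 threshold, so the full $12,975 applies.
Lost: $12,975 − $12,975 = $0.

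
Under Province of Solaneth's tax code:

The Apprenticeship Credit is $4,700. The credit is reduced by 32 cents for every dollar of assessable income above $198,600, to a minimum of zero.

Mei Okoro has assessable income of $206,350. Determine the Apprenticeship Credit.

$2,220

Apprenticeship Credit: 32% of the $7,750 excess over $198,600 is $2,480; credit = $4,700 − $2,480 = $2,220.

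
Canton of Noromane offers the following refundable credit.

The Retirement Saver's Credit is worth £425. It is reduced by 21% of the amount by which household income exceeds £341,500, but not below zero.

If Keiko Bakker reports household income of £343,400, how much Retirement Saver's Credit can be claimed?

£26

Retirement Saver's Credit: 21% of the £1,900 excess over £341,500 is £399; credit = £425 − £399 = £26.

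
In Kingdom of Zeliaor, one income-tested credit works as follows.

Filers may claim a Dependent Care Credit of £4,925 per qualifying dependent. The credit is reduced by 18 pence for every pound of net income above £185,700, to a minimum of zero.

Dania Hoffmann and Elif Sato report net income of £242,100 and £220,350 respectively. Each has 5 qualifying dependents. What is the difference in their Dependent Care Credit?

£3,915

Dania (£242,100): Dependent Care Credit: base = 5 × £4,925 = £24,625. 18% of the £56,400 excess over £185,700 is £10,152; credit = £24,625 − £10,152 = £14,473.
Elif (£220,350): Dependent Care Credit: base = 5 × £4,925 = £24,625. 18% of the £34,650 excess over £185,700 is £6,237; credit = £24,625 − £6,237 = £18,388.
Difference: |£14,473 − £18,388| = £3,915.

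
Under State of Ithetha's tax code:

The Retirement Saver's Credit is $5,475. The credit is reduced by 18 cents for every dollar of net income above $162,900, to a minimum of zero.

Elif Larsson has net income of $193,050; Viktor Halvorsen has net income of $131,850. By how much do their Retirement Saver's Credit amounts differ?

$5,427

Elif ($193,050): Retirement Saver's Credit: 18% of the $30,150 excess over $162,900 is $5,427; credit = $5,475 − $5,427 = $48.
Viktor ($131,850): Retirement Saver's Credit: $131,850 is at or below the $162,900 threshold, so the full $5,475 applies.
Difference: |$48 − $5,475| = $5,427.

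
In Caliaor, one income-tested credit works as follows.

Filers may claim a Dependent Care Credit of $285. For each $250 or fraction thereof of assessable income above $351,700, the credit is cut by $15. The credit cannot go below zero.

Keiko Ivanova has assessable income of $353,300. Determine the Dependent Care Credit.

$180

Dependent Care Credit: income exceeds $351,700 by $1,600, which is 7 full-or-partial $250 increments; reduction = 7 × $15 = $105, leaving $180.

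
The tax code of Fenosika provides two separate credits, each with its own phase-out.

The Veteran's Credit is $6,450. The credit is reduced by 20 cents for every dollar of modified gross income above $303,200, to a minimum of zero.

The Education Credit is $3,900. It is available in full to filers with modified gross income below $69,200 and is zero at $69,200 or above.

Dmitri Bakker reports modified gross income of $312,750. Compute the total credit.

Veteran's Credit: 20% of the $9,550 excess over $303,200 is $1,910; credit = $6,450 − $1,910 = $4,540.
Education Credit: $312,750 meets or exceeds the $69,200 cutoff, so the credit is $0.
Total: $4,540 + $0 = $4,540.

$4,540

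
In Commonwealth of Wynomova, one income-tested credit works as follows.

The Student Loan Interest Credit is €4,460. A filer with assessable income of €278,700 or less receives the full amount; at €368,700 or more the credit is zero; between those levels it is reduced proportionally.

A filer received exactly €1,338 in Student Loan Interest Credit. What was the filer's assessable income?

€1,338 is 1,338/4,460 of the full €4,460, so 3,122/4,460 of the €90,000 range has been used: income = €278,700 + €90,000 × 3,122/4,460 = €341,700.

€341,700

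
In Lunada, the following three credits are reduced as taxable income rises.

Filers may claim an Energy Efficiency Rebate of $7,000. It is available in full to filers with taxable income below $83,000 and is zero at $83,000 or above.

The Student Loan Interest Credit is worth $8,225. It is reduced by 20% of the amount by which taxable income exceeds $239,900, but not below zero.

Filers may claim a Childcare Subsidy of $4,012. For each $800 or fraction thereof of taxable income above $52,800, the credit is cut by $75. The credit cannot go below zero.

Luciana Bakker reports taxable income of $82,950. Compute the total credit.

Energy Efficiency Rebate: $82,950 is below the $83,000 cutoff, so the full $7,000 applies.
Student Loan Interest Credit: $82,950 is at or below the $239,900 threshold, so the full $8,225 applies.
Childcare Subsidy: income exceeds $52,800 by $30,150, which is 38 full-or-partial $800 increments; reduction = 38 × $75 = $2,850, leaving $1,162.
Total: $7,000 + $8,225 + $1,162 = $16,387.

$16,387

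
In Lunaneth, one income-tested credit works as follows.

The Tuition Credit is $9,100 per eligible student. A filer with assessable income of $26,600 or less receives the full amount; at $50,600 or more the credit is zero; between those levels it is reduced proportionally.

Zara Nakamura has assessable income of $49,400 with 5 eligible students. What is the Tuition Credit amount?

$2,275

Tuition Credit: base = 5 × $9,100 = $45,500. $49,400 is $22,800 into a $24,000 phase-out range, leaving 1,200/24,000 of the credit: $45,500 × 1,200/24,000 = $2,275.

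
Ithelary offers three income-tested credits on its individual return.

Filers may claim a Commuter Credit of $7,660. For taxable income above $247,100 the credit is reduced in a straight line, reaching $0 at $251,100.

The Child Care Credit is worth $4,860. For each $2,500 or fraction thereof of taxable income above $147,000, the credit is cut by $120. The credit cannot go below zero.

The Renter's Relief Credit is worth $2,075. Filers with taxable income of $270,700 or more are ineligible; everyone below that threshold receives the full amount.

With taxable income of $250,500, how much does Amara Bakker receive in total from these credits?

Commuter Credit: $250,500 is $3,400 into a $4,000 phase-out range, leaving 600/4,000 of the credit: $7,660 × 600/4,000 = $1,149.
Child Care Credit: income exceeds $147,000 by $103,500 → 42 increments × $120 = $5,040 ≥ base, so the credit is $0.
Renter's Relief Credit: $250,500 is below the $270,700 cutoff, so the full $2,075 applies.
Total: $1,149 + $0 + $2,075 = $3,224.

$3,224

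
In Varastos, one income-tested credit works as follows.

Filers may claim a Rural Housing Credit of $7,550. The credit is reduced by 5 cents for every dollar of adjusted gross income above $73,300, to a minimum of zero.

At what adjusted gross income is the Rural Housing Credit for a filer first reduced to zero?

The credit falls by 5% of each dollar above $73,300, so it reaches zero when the excess is $7,550 / 5% = $151,000: income = $73,300 + $151,000 = $224,300.

$224,300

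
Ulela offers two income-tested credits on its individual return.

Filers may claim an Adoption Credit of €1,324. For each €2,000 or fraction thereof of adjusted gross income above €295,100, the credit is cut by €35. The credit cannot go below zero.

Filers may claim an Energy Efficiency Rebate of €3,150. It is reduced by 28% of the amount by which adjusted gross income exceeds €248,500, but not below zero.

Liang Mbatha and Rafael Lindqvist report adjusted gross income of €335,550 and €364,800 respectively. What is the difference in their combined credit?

€490

Liang (€335,550): Adoption Credit: income exceeds €295,100 by €40,450, which is 21 full-or-partial €2,000 increments; reduction = 21 × €35 = €735, leaving €589. Energy Efficiency Rebate: 28% of the €87,050 excess over €248,500 is €24,374 ≥ base, so the credit is €0. total €589 + €0 = €589
Rafael (€364,800): Adoption Credit: income exceeds €295,100 by €69,700, which is 35 full-or-partial €2,000 increments; reduction = 35 × €35 = €1,225, leaving €99. Energy Efficiency Rebate: 28% of the €116,300 excess over €248,500 is €32,564 ≥ base, so the credit is €0. total €99 + €0 = €99
Difference: |€589 − €99| = €490.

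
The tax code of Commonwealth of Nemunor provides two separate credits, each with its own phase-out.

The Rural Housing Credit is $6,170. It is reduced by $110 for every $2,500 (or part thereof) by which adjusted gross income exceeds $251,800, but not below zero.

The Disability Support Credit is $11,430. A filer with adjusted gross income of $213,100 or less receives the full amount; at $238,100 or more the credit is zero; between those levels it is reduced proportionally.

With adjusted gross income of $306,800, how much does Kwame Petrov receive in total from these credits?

$3,750

Rural Housing Credit: income exceeds $251,800 by $55,000, which is 22 full-or-partial $2,500 increments; reduction = 22 × $110 = $2,420, leaving $3,750.
Disability Support Credit: $306,800 is at or above $238,100, so the credit is $0.
Total: $3,750 + $0 = $3,750.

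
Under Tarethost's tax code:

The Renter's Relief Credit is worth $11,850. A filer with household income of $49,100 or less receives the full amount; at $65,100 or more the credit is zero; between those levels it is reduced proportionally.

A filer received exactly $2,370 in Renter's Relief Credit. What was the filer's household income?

$2,370 is 2,370/11,850 of the full $11,850, so 9,480/11,850 of the $16,000 range has been used: income = $49,100 + $16,000 × 9,480/11,850 = $61,900.

$61,900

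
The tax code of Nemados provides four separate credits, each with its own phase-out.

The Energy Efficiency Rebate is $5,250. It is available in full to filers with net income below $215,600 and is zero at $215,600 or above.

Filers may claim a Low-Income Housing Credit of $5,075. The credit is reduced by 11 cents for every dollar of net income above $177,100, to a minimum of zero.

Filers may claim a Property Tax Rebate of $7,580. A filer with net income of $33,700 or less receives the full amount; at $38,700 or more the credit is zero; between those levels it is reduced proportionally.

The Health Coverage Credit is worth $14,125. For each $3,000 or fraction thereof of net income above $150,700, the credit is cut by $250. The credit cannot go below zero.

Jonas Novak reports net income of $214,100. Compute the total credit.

Energy Efficiency Rebate: $214,100 is below the $215,600 cutoff, so the full $5,250 applies.
Low-Income Housing Credit: 11% of the $37,000 excess over $177,100 is $4,070; credit = $5,075 − $4,070 = $1,005.
Property Tax Rebate: $214,100 is at or above $38,700, so the credit is $0.
Health Coverage Credit: income exceeds $150,700 by $63,400, which is 22 full-or-partial $3,000 increments; reduction = 22 × $250 = $5,500, leaving $8,625.
Total: $5,250 + $1,005 + $0 + $8,625 = $14,880.

$14,880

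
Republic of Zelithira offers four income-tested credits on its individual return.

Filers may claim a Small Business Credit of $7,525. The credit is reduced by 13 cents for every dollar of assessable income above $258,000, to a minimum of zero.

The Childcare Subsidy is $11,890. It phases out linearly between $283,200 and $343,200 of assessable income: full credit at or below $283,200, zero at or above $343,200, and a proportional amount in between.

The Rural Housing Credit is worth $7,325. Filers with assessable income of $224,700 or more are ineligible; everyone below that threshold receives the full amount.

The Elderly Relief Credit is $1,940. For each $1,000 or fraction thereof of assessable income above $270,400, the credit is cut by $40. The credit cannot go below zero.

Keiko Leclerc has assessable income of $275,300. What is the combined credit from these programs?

Small Business Credit: 13% of the $17,300 excess over $258,000 is $2,249; credit = $7,525 − $2,249 = $5,276.
Childcare Subsidy: $275,300 is at or below the $283,200 threshold, so the full $11,890 applies.
Rural Housing Credit: $275,300 meets or exceeds the $224,700 cutoff, so the credit is $0.
Elderly Relief Credit: income exceeds $270,400 by $4,900, which is 5 full-or-partial $1,000 increments; reduction = 5 × $40 = $200, leaving $1,740.
Total: $5,276 + $11,890 + $0 + $1,740 = $18,906.

$18,906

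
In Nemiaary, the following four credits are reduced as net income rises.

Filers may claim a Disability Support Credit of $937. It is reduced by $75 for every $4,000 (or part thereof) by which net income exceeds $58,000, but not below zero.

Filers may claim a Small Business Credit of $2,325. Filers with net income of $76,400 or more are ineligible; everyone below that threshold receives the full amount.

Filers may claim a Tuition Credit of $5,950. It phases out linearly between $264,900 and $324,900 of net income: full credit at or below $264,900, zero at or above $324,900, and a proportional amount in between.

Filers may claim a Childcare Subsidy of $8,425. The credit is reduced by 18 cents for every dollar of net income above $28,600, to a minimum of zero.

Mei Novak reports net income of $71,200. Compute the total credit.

Disability Support Credit: income exceeds $58,000 by $13,200, which is 4 full-or-partial $4,000 increments; reduction = 4 × $75 = $300, leaving $637.
Small Business Credit: $71,200 is below the $76,400 cutoff, so the full $2,325 applies.
Tuition Credit: $71,200 is at or below the $264,900 threshold, so the full $5,950 applies.
Childcare Subsidy: 18% of the $42,600 excess over $28,600 is $7,668; credit = $8,425 − $7,668 = $757.
Total: $637 + $2,325 + $5,950 + $757 = $9,669.

$9,669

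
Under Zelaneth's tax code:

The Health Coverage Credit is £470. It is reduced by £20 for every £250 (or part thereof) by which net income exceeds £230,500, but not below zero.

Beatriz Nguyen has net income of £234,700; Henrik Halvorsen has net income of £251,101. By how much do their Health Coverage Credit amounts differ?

£130

Beatriz (£234,700): Health Coverage Credit: income exceeds £230,500 by £4,200, which is 17 full-or-partial £250 increments; reduction = 17 × £20 = £340, leaving £130.
Henrik (£251,101): Health Coverage Credit: income exceeds £230,500 by £20,601 → 83 increments × £20 = £1,660 ≥ base, so the credit is £0.
Difference: |£130 − £0| = £130.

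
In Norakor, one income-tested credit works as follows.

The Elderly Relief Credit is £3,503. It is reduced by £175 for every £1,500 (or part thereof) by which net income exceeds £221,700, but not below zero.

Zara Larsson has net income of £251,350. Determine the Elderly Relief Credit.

Elderly Relief Credit: income exceeds £221,700 by £29,650, which is 20 full-or-partial £1,500 increments; reduction = 20 × £175 = £3,500, leaving £3.

£3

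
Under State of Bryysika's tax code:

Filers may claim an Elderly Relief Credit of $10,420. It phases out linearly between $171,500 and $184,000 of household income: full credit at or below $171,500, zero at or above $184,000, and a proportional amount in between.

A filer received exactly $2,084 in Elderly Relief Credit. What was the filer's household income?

$2,084 is 2,084/10,420 of the full $10,420, so 8,336/10,420 of the $12,500 range has been used: income = $171,500 + $12,500 × 8,336/10,420 = $181,500.

$181,500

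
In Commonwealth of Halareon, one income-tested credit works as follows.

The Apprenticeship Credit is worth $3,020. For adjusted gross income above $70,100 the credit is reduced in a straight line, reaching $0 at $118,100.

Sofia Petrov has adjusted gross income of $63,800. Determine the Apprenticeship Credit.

$3,020

Apprenticeship Credit: $63,800 is at or below the $70,100 threshold, so the full $3,020 applies.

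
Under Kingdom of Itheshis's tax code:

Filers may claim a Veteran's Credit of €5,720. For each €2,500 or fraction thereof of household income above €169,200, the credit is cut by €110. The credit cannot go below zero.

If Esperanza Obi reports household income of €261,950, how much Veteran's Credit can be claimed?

€1,540

Veteran's Credit: income exceeds €169,200 by €92,750, which is 38 full-or-partial €2,500 increments; reduction = 38 × €110 = €4,180, leaving €1,540.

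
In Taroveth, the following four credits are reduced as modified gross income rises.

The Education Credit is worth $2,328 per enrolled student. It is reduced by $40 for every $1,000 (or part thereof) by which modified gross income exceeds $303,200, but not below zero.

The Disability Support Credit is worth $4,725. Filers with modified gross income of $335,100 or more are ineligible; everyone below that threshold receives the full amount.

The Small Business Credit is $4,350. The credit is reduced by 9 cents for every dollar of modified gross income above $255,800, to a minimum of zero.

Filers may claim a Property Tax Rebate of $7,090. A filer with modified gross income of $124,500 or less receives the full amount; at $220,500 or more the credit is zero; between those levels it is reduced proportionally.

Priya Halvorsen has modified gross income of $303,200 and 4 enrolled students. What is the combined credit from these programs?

Education Credit: base = 4 × $2,328 = $9,312. $303,200 is at or below the $303,200 threshold, so the full $9,312 applies.
Disability Support Credit: $303,200 is below the $335,100 cutoff, so the full $4,725 applies.
Small Business Credit: 9% of the $47,400 excess over $255,800 is $4,266; credit = $4,350 − $4,266 = $84.
Property Tax Rebate: $303,200 is at or above $220,500, so the credit is $0.
Total: $9,312 + $4,725 + $84 + $0 = $14,121.

$14,121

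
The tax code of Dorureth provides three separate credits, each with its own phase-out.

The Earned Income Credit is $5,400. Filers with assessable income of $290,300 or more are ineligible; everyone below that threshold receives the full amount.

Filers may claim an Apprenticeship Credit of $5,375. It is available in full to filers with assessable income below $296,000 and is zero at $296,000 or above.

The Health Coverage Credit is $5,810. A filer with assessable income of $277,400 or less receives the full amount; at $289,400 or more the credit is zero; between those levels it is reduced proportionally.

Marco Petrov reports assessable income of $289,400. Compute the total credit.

Earned Income Credit: $289,400 is below the $290,300 cutoff, so the full $5,400 applies.
Apprenticeship Credit: $289,400 is below the $296,000 cutoff, so the full $5,375 applies.
Health Coverage Credit: $289,400 is at or above $289,400, so the credit is $0.
Total: $5,400 + $5,375 + $0 = $10,775.

$10,775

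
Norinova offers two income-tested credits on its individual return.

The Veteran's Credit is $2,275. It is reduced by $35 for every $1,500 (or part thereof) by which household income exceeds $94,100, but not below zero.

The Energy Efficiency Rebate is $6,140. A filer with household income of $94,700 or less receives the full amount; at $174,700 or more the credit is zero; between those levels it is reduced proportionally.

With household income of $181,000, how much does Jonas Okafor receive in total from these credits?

Veteran's Credit: income exceeds $94,100 by $86,900, which is 58 full-or-partial $1,500 increments; reduction = 58 × $35 = $2,030, leaving $245.
Energy Efficiency Rebate: $181,000 is at or above $174,700, so the credit is $0.
Total: $245 + $0 = $245.

$245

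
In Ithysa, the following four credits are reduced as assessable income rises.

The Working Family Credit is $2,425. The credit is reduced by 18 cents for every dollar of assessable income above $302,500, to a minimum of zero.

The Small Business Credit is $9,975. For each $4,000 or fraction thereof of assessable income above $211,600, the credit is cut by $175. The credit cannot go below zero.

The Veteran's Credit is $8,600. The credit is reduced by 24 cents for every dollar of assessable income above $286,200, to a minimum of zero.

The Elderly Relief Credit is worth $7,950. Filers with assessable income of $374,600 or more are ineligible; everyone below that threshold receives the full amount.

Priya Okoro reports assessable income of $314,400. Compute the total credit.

Working Family Credit: 18% of the $11,900 excess over $302,500 is $2,142; credit = $2,425 − $2,142 = $283.
Small Business Credit: income exceeds $211,600 by $102,800, which is 26 full-or-partial $4,000 increments; reduction = 26 × $175 = $4,550, leaving $5,425.
Veteran's Credit: 24% of the $28,200 excess over $286,200 is $6,768; credit = $8,600 − $6,768 = $1,832.
Elderly Relief Credit: $314,400 is below the $374,600 cutoff, so the full $7,950 applies.
Total: $283 + $5,425 + $1,832 + $7,950 = $15,490.

$15,490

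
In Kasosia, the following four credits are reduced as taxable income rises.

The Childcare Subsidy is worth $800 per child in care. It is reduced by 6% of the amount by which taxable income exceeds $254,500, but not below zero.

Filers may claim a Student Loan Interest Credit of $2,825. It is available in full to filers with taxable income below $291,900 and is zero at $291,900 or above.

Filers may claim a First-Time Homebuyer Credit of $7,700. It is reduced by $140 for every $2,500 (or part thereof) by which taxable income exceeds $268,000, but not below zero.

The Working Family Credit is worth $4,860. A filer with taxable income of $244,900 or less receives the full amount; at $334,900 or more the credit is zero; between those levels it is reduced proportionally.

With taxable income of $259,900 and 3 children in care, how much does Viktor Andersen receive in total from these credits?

$16,651

Childcare Subsidy: base = 3 × $800 = $2,400. 6% of the $5,400 excess over $254,500 is $324; credit = $2,400 − $324 = $2,076.
Student Loan Interest Credit: $259,900 is below the $291,900 cutoff, so the full $2,825 applies.
First-Time Homebuyer Credit: $259,900 is at or below the $268,000 threshold, so the full $7,700 applies.
Working Family Credit: $259,900 is $15,000 into a $90,000 phase-out range, leaving 75,000/90,000 of the credit: $4,860 × 75,000/90,000 = $4,050.
Total: $2,076 + $2,825 + $7,700 + $4,050 = $16,651.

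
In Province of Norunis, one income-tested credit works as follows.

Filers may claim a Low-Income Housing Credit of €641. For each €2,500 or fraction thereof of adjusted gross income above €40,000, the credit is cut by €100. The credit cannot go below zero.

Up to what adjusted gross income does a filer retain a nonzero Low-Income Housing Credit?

€55,000

After 6 increments the reduction is 6 × €100 = €600, leaving €41; one more increment wipes it out. Increment 6 ends at excess 6 × €2,500 = €15,000, so the highest qualifying income is €40,000 + €15,000 = €55,000.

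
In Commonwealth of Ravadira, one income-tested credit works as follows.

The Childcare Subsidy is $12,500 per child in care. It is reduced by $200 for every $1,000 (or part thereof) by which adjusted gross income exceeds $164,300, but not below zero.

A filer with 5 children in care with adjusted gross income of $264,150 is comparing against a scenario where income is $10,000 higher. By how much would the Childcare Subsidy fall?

At $264,150 — base = 5 × $12,500 = $62,500. income exceeds $164,300 by $99,850, which is 100 full-or-partial $1,000 increments; reduction = 100 × $200 = $20,000, leaving $42,500.
At $274,150 — base = 5 × $12,500 = $62,500. income exceeds $164,300 by $109,850, which is 110 full-or-partial $1,000 increments; reduction = 110 × $200 = $22,000, leaving $40,500.
Lost: $42,500 − $40,500 = $2,000.

$2,000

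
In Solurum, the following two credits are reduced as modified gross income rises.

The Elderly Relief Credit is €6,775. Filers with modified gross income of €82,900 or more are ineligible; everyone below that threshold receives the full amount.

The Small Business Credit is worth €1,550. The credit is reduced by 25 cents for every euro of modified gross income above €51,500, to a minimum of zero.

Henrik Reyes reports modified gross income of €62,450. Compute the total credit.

€6,775

Elderly Relief Credit: €62,450 is below the €82,900 cutoff, so the full €6,775 applies.
Small Business Credit: 25% of the €10,950 excess over €51,500 is €2,737.50 ≥ base, so the credit is €0.
Total: €6,775 + €0 = €6,775.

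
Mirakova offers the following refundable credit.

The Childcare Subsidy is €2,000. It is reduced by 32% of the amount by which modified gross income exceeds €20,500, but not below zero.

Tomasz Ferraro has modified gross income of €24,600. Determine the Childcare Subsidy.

Childcare Subsidy: 32% of the €4,100 excess over €20,500 is €1,312; credit = €2,000 − €1,312 = €688.

€688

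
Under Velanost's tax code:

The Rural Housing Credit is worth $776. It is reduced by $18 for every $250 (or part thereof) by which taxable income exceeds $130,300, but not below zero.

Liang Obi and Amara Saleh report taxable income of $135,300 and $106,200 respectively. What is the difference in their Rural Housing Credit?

Liang ($135,300): Rural Housing Credit: income exceeds $130,300 by $5,000, which is 20 full-or-partial $250 increments; reduction = 20 × $18 = $360, leaving $416.
Amara ($106,200): Rural Housing Credit: $106,200 is at or below the $130,300 threshold, so the full $776 applies.
Difference: |$416 − $776| = $360.

$360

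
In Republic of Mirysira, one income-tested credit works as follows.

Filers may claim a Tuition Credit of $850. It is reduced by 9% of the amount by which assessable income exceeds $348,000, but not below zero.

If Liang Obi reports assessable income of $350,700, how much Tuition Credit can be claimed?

$607

Tuition Credit: 9% of the $2,700 excess over $348,000 is $243; credit = $850 − $243 = $607.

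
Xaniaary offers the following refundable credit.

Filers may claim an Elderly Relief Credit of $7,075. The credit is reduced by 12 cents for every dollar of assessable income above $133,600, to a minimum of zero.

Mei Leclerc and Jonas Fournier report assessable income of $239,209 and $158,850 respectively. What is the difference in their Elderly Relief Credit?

$4,045

Mei ($239,209): Elderly Relief Credit: 12% of the $105,609 excess over $133,600 is $12,673.08 ≥ base, so the credit is $0.
Jonas ($158,850): Elderly Relief Credit: 12% of the $25,250 excess over $133,600 is $3,030; credit = $7,075 − $3,030 = $4,045.
Difference: |$0 − $4,045| = $4,045.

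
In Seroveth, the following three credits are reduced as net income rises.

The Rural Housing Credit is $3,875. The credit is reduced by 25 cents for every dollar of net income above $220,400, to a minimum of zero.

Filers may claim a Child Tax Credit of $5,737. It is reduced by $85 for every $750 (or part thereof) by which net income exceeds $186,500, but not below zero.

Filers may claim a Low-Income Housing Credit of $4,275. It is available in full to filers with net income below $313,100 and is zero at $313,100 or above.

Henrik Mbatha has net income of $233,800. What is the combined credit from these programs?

Rural Housing Credit: 25% of the $13,400 excess over $220,400 is $3,350; credit = $3,875 − $3,350 = $525.
Child Tax Credit: income exceeds $186,500 by $47,300, which is 64 full-or-partial $750 increments; reduction = 64 × $85 = $5,440, leaving $297.
Low-Income Housing Credit: $233,800 is below the $313,100 cutoff, so the full $4,275 applies.
Total: $525 + $297 + $4,275 = $5,097.

$5,097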